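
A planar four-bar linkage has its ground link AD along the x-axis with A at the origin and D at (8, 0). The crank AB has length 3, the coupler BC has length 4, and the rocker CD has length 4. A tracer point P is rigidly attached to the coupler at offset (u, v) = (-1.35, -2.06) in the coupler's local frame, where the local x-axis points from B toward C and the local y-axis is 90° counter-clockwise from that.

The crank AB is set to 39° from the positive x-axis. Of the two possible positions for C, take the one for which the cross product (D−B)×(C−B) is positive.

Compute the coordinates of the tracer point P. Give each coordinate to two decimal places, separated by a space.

1.90 -0.54

A=(0,0), D=(8.00,0)
B = A + 3.00·(cos39°, sin39°) = (2.3314, 1.8880)
|BD| = 5.9747
circle(B,4.00) ∩ circle(D,4.00): a=2.9873, h=2.6600
  candidates: C₊=(6.0063,3.4677) cross=15.893; C₋=(4.3252,-1.5798) cross=-15.893
  mode + wants cross > 0 → take C=(6.0063,3.4677) (cross=15.893)
ex = (C−B)/|BC| = (0.9187,0.3949); ey = (-0.3949,0.9187)
P = B + -1.35·ex + -2.06·ey = (1.9048,-0.5377)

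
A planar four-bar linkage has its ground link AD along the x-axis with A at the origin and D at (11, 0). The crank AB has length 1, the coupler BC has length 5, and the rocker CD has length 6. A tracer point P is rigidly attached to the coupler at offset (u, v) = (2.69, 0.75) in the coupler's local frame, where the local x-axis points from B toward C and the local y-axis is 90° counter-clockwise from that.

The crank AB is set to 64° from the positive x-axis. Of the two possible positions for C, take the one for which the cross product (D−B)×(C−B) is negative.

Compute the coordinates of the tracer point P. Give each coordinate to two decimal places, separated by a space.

A=(0,0), D=(11.00,0)
B = A + 1.00·(cos64°, sin64°) = (0.4384, 0.8988)
|BD| = 10.5998
circle(B,5.00) ∩ circle(D,6.00): a=4.7810, h=1.4635
  candidates: C₊=(5.3263,1.9516) cross=15.513; C₋=(5.0781,-0.9648) cross=-15.513
  mode - wants cross < 0 → take C=(5.0781,-0.9648) (cross=-15.513)
ex = (C−B)/|BC| = (0.9279,-0.3727); ey = (0.3727,0.9279)
P = B + 2.69·ex + 0.75·ey = (3.2141,0.5921)

3.21 0.59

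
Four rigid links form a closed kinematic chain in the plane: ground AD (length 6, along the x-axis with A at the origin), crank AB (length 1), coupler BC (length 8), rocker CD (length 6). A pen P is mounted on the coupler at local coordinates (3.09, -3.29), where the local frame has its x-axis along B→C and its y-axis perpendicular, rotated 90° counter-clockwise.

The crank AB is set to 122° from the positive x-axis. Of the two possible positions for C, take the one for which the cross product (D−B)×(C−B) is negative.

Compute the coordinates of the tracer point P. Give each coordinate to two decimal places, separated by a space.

-1.43 -3.57

A=(0,0), D=(6.00,0)
B = A + 1.00·(cos122°, sin122°) = (-0.5299, 0.8480)
|BD| = 6.5848
circle(B,8.00) ∩ circle(D,6.00): a=5.4185, h=5.8856
  candidates: C₊=(5.6015,5.9867) cross=38.755; C₋=(4.0855,-5.6863) cross=-38.755
  mode - wants cross < 0 → take C=(4.0855,-5.6863) (cross=-38.755)
ex = (C−B)/|BC| = (0.5769,-0.8168); ey = (0.8168,0.5769)
P = B + 3.09·ex + -3.29·ey = (-1.4345,-3.5739)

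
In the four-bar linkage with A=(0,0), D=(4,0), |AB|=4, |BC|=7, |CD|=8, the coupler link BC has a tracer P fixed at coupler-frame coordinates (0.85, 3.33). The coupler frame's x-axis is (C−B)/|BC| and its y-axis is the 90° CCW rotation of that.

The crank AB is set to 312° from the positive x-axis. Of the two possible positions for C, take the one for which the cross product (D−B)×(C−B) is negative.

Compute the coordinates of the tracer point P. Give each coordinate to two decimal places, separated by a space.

5.06 -0.50

A=(0,0), D=(4.00,0)
B = A + 4.00·(cos312°, sin312°) = (2.6765, -2.9726)
|BD| = 3.2539
circle(B,7.00) ∩ circle(D,8.00): a=-0.6780, h=6.9671
  candidates: C₊=(-3.9640,-0.7582) cross=22.670; C₋=(8.7655,-6.4257) cross=-22.670
  mode - wants cross < 0 → take C=(8.7655,-6.4257) (cross=-22.670)
ex = (C−B)/|BC| = (0.8699,-0.4933); ey = (0.4933,0.8699)
P = B + 0.85·ex + 3.33·ey = (5.0586,-0.4953)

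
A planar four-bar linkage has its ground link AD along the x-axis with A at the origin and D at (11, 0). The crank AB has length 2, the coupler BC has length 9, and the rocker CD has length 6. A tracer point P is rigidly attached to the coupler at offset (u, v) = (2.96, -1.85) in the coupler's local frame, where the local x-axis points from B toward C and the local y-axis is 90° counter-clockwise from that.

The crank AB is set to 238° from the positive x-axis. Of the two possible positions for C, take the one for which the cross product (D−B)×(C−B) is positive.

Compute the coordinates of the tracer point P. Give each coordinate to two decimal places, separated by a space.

2.42 -1.44

A=(0,0), D=(11.00,0)
B = A + 2.00·(cos238°, sin238°) = (-1.0598, -1.6961)
|BD| = 12.1785
circle(B,9.00) ∩ circle(D,6.00): a=7.9368, h=4.2435
  candidates: C₊=(6.2086,3.6114) cross=51.680; C₋=(7.3906,-4.7929) cross=-51.680
  mode + wants cross > 0 → take C=(6.2086,3.6114) (cross=51.680)
ex = (C−B)/|BC| = (0.8076,0.5897); ey = (-0.5897,0.8076)
P = B + 2.96·ex + -1.85·ey = (2.4217,-1.4446)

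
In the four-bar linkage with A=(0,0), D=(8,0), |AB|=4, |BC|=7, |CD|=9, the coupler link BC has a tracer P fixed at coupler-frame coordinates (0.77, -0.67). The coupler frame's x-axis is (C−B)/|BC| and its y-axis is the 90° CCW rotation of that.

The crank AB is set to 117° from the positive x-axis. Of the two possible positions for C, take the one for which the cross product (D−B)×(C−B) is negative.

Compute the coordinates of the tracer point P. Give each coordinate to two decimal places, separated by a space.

-2.31 2.67

A=(0,0), D=(8.00,0)
B = A + 4.00·(cos117°, sin117°) = (-1.8160, 3.5640)
|BD| = 10.4430
circle(B,7.00) ∩ circle(D,9.00): a=3.6893, h=5.9488
  candidates: C₊=(3.6821,7.8966) cross=62.124; C₋=(-0.3784,-3.2868) cross=-62.124
  mode - wants cross < 0 → take C=(-0.3784,-3.2868) (cross=-62.124)
ex = (C−B)/|BC| = (0.2054,-0.9787); ey = (0.9787,0.2054)
P = B + 0.77·ex + -0.67·ey = (-2.3135,2.6728)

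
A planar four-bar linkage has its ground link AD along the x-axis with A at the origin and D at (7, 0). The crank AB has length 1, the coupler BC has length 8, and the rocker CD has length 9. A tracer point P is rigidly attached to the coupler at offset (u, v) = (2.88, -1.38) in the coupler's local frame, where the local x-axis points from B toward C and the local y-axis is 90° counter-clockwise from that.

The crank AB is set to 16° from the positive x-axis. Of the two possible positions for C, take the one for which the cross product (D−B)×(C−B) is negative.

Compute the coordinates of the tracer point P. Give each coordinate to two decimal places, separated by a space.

A=(0,0), D=(7.00,0)
B = A + 1.00·(cos16°, sin16°) = (0.9613, 0.2756)
|BD| = 6.0450
circle(B,8.00) ∩ circle(D,9.00): a=1.6164, h=7.8350
  candidates: C₊=(2.9332,8.0288) cross=47.363; C₋=(2.2187,-7.6249) cross=-47.363
  mode - wants cross < 0 → take C=(2.2187,-7.6249) (cross=-47.363)
ex = (C−B)/|BC| = (0.1572,-0.9876); ey = (0.9876,0.1572)
P = B + 2.88·ex + -1.38·ey = (0.0511,-2.7855)

0.05 -2.79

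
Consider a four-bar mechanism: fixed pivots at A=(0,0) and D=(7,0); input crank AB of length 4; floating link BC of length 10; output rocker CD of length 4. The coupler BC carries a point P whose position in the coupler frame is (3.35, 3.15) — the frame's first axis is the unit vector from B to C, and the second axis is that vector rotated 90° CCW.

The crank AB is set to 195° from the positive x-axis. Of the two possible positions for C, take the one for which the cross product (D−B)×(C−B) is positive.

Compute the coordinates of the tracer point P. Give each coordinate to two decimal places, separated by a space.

-2.30 3.29

A=(0,0), D=(7.00,0)
B = A + 4.00·(cos195°, sin195°) = (-3.8637, -1.0353)
|BD| = 10.9129
circle(B,10.00) ∩ circle(D,4.00): a=9.3051, h=3.6626
  candidates: C₊=(5.0520,3.4936) cross=39.970; C₋=(5.7469,-3.7987) cross=-39.970
  mode + wants cross > 0 → take C=(5.0520,3.4936) (cross=39.970)
ex = (C−B)/|BC| = (0.8916,0.4529); ey = (-0.4529,0.8916)
P = B + 3.35·ex + 3.15·ey = (-2.3035,3.2903)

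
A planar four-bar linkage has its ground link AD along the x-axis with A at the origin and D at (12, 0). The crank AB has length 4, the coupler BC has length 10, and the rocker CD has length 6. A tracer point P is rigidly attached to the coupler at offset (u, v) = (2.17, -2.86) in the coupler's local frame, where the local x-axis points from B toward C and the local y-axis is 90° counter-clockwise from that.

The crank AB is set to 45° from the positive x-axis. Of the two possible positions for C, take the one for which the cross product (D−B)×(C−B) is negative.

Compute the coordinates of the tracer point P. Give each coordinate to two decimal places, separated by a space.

1.87 -0.63

A=(0,0), D=(12.00,0)
B = A + 4.00·(cos45°, sin45°) = (2.8284, 2.8284)
|BD| = 9.5978
circle(B,10.00) ∩ circle(D,6.00): a=8.1330, h=5.8184
  candidates: C₊=(12.3149,5.9917) cross=55.844; C₋=(8.8856,-5.1284) cross=-55.844
  mode - wants cross < 0 → take C=(8.8856,-5.1284) (cross=-55.844)
ex = (C−B)/|BC| = (0.6057,-0.7957); ey = (0.7957,0.6057)
P = B + 2.17·ex + -2.86·ey = (1.8672,-0.6305)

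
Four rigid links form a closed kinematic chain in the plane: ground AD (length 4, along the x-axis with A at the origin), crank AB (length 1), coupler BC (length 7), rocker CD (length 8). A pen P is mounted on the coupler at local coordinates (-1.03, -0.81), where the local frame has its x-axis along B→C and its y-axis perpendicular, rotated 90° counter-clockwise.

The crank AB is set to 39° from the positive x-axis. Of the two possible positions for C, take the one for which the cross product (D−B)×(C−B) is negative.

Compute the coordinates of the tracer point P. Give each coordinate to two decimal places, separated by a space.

A=(0,0), D=(4.00,0)
B = A + 1.00·(cos39°, sin39°) = (0.7771, 0.6293)
|BD| = 3.2837
circle(B,7.00) ∩ circle(D,8.00): a=-0.6421, h=6.9705
  candidates: C₊=(1.4828,7.5937) cross=22.889; C₋=(-1.1890,-6.0889) cross=-22.889
  mode - wants cross < 0 → take C=(-1.1890,-6.0889) (cross=-22.889)
ex = (C−B)/|BC| = (-0.2809,-0.9597); ey = (0.9597,-0.2809)
P = B + -1.03·ex + -0.81·ey = (0.2891,1.8454)

0.29 1.85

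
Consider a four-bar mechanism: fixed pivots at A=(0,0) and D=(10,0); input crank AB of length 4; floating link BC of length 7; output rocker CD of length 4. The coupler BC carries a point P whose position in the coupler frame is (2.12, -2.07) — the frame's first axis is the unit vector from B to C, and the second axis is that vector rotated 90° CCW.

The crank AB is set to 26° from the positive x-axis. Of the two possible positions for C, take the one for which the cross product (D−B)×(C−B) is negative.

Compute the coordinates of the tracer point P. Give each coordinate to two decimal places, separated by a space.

A=(0,0), D=(10.00,0)
B = A + 4.00·(cos26°, sin26°) = (3.5952, 1.7535)
|BD| = 6.6405
circle(B,7.00) ∩ circle(D,4.00): a=5.8050, h=3.9118
  candidates: C₊=(10.2271,3.9935) cross=25.976; C₋=(8.1612,-3.5523) cross=-25.976
  mode - wants cross < 0 → take C=(8.1612,-3.5523) (cross=-25.976)
ex = (C−B)/|BC| = (0.6523,-0.7580); ey = (0.7580,0.6523)
P = B + 2.12·ex + -2.07·ey = (3.4090,-1.2037)

3.41 -1.20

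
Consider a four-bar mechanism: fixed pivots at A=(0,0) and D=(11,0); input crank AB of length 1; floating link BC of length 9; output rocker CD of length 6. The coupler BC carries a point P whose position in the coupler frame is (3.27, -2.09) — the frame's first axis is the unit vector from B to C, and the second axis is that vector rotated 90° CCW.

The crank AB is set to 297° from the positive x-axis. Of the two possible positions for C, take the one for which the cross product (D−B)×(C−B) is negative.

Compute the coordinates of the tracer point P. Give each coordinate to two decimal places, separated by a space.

2.26 -4.33

A=(0,0), D=(11.00,0)
B = A + 1.00·(cos297°, sin297°) = (0.4540, -0.8910)
|BD| = 10.5836
circle(B,9.00) ∩ circle(D,6.00): a=7.4177, h=5.0968
  candidates: C₊=(7.4163,4.8122) cross=53.942; C₋=(8.2745,-5.3452) cross=-53.942
  mode - wants cross < 0 → take C=(8.2745,-5.3452) (cross=-53.942)
ex = (C−B)/|BC| = (0.8689,-0.4949); ey = (0.4949,0.8689)
P = B + 3.27·ex + -2.09·ey = (2.2611,-4.3255)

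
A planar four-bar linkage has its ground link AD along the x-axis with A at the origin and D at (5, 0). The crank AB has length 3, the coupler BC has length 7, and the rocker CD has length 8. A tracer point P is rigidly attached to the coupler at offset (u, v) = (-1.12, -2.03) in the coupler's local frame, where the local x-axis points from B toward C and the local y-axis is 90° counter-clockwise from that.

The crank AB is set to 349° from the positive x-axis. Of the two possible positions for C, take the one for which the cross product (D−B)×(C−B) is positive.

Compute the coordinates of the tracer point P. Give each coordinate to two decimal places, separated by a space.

5.25 -0.28

A=(0,0), D=(5.00,0)
B = A + 3.00·(cos349°, sin349°) = (2.9449, -0.5724)
|BD| = 2.1334
circle(B,7.00) ∩ circle(D,8.00): a=-2.4489, h=6.5577
  candidates: C₊=(-1.1738,5.0876) cross=13.990; C₋=(2.3453,-7.5467) cross=-13.990
  mode + wants cross > 0 → take C=(-1.1738,5.0876) (cross=13.990)
ex = (C−B)/|BC| = (-0.5884,0.8086); ey = (-0.8086,-0.5884)
P = B + -1.12·ex + -2.03·ey = (5.2453,-0.2836)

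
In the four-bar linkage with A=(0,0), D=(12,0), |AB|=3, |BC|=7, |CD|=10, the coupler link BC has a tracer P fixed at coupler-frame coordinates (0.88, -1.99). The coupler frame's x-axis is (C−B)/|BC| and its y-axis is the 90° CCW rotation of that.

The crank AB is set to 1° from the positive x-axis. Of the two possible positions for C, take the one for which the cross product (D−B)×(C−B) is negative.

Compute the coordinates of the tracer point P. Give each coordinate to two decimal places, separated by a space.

1.27 -1.27

A=(0,0), D=(12.00,0)
B = A + 3.00·(cos1°, sin1°) = (2.9995, 0.0524)
|BD| = 9.0006
circle(B,7.00) ∩ circle(D,10.00): a=1.6672, h=6.7986
  candidates: C₊=(4.7062,6.8411) cross=61.191; C₋=(4.6271,-6.7558) cross=-61.191
  mode - wants cross < 0 → take C=(4.6271,-6.7558) (cross=-61.191)
ex = (C−B)/|BC| = (0.2325,-0.9726); ey = (0.9726,0.2325)
P = B + 0.88·ex + -1.99·ey = (1.2687,-1.2662)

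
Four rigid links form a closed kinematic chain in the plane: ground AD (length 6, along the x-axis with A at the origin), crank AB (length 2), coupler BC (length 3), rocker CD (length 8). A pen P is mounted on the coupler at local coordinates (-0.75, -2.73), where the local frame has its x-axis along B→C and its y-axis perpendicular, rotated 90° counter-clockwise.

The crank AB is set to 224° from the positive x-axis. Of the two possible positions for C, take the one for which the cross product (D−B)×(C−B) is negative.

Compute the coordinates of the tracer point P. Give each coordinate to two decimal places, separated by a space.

-4.27 -1.29

A=(0,0), D=(6.00,0)
B = A + 2.00·(cos224°, sin224°) = (-1.4387, -1.3893)
|BD| = 7.5673
circle(B,3.00) ∩ circle(D,8.00): a=0.1496, h=2.9963
  candidates: C₊=(-1.8417,1.5835) cross=22.674; C₋=(-0.7415,-4.3072) cross=-22.674
  mode - wants cross < 0 → take C=(-0.7415,-4.3072) (cross=-22.674)
ex = (C−B)/|BC| = (0.2324,-0.9726); ey = (0.9726,0.2324)
P = B + -0.75·ex + -2.73·ey = (-4.2682,-1.2943)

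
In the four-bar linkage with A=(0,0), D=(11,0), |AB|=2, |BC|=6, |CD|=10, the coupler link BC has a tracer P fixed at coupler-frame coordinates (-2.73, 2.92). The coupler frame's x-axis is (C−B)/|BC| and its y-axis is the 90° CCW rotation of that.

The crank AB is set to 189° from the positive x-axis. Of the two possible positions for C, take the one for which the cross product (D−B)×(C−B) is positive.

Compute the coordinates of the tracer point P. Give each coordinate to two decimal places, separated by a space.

-5.97 -0.48

A=(0,0), D=(11.00,0)
B = A + 2.00·(cos189°, sin189°) = (-1.9754, -0.3129)
|BD| = 12.9791
circle(B,6.00) ∩ circle(D,10.00): a=4.0241, h=4.4505
  candidates: C₊=(1.9403,4.2333) cross=57.763; C₋=(2.1548,-4.6651) cross=-57.763
  mode + wants cross > 0 → take C=(1.9403,4.2333) (cross=57.763)
ex = (C−B)/|BC| = (0.6526,0.7577); ey = (-0.7577,0.6526)
P = B + -2.73·ex + 2.92·ey = (-5.9695,-0.4758)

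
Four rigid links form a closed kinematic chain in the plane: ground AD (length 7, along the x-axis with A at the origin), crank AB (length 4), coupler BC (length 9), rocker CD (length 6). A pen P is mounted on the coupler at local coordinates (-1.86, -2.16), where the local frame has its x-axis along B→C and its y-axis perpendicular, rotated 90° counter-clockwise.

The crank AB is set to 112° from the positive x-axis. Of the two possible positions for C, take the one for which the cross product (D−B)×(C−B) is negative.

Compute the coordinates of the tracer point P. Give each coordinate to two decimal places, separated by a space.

-4.28 4.33

A=(0,0), D=(7.00,0)
B = A + 4.00·(cos112°, sin112°) = (-1.4984, 3.7087)
|BD| = 9.2724
circle(B,9.00) ∩ circle(D,6.00): a=7.0628, h=5.5783
  candidates: C₊=(7.2060,5.9965) cross=51.724; C₋=(2.7436,-4.2288) cross=-51.724
  mode - wants cross < 0 → take C=(2.7436,-4.2288) (cross=-51.724)
ex = (C−B)/|BC| = (0.4713,-0.8820); ey = (0.8820,0.4713)
P = B + -1.86·ex + -2.16·ey = (-4.2801,4.3311)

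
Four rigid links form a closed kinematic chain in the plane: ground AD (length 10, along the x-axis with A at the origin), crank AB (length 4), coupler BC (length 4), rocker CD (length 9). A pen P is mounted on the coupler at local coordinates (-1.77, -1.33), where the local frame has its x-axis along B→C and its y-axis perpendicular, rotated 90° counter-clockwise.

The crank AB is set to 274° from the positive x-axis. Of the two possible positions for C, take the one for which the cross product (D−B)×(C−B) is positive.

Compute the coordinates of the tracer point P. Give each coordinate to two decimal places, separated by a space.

1.27 -5.97

A=(0,0), D=(10.00,0)
B = A + 4.00·(cos274°, sin274°) = (0.2790, -3.9903)
|BD| = 10.5081
circle(B,4.00) ∩ circle(D,9.00): a=2.1612, h=3.3659
  candidates: C₊=(1.0002,-0.0558) cross=35.369; C₋=(3.5565,-6.2834) cross=-35.369
  mode + wants cross > 0 → take C=(1.0002,-0.0558) (cross=35.369)
ex = (C−B)/|BC| = (0.1803,0.9836); ey = (-0.9836,0.1803)
P = B + -1.77·ex + -1.33·ey = (1.2681,-5.9710)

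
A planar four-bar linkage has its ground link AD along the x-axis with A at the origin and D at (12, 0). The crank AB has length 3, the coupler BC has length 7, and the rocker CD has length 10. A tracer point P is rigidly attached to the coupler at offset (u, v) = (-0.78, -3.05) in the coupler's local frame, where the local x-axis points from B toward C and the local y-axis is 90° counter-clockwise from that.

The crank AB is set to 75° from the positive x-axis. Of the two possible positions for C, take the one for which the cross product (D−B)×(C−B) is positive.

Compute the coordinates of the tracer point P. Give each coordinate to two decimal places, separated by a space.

A=(0,0), D=(12.00,0)
B = A + 3.00·(cos75°, sin75°) = (0.7765, 2.8978)
|BD| = 11.5916
circle(B,7.00) ∩ circle(D,10.00): a=3.5959, h=6.0058
  candidates: C₊=(5.7596,7.8139) cross=69.616; C₋=(2.7568,-3.8162) cross=-69.616
  mode + wants cross > 0 → take C=(5.7596,7.8139) (cross=69.616)
ex = (C−B)/|BC| = (0.7119,0.7023); ey = (-0.7023,0.7119)
P = B + -0.78·ex + -3.05·ey = (2.3632,0.1788)

2.36 0.18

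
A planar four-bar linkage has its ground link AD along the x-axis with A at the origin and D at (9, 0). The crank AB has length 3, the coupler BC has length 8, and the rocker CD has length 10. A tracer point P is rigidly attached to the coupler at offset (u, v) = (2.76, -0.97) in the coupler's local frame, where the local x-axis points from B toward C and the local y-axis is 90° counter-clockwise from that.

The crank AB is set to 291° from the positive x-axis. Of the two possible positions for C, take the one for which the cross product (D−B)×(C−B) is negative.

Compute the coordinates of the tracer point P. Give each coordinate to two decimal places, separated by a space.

1.83 -5.63

A=(0,0), D=(9.00,0)
B = A + 3.00·(cos291°, sin291°) = (1.0751, -2.8007)
|BD| = 8.4052
circle(B,8.00) ∩ circle(D,10.00): a=2.0611, h=7.7299
  candidates: C₊=(0.4427,5.1742) cross=64.972; C₋=(5.5941,-9.4021) cross=-64.972
  mode - wants cross < 0 → take C=(5.5941,-9.4021) (cross=-64.972)
ex = (C−B)/|BC| = (0.5649,-0.8252); ey = (0.8252,0.5649)
P = B + 2.76·ex + -0.97·ey = (1.8338,-5.6262)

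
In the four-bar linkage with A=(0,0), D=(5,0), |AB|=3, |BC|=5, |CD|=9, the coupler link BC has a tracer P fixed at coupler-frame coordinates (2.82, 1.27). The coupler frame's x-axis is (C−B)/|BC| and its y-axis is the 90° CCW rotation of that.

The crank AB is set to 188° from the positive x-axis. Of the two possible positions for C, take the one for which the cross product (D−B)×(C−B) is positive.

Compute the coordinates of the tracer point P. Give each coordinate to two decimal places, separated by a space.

A=(0,0), D=(5.00,0)
B = A + 3.00·(cos188°, sin188°) = (-2.9708, -0.4175)
|BD| = 7.9817
circle(B,5.00) ∩ circle(D,9.00): a=0.4829, h=4.9766
  candidates: C₊=(-2.7489,4.5776) cross=39.722; C₋=(-2.2283,-5.3621) cross=-39.722
  mode + wants cross > 0 → take C=(-2.7489,4.5776) (cross=39.722)
ex = (C−B)/|BC| = (0.0444,0.9990); ey = (-0.9990,0.0444)
P = B + 2.82·ex + 1.27·ey = (-4.1144,2.4561)

-4.11 2.46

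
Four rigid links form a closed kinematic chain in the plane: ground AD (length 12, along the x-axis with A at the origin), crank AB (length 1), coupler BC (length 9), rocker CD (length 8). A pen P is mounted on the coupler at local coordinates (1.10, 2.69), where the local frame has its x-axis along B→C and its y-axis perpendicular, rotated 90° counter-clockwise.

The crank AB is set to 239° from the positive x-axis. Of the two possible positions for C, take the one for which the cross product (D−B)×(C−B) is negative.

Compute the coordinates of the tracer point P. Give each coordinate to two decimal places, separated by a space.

A=(0,0), D=(12.00,0)
B = A + 1.00·(cos239°, sin239°) = (-0.5150, -0.8572)
|BD| = 12.5444
circle(B,9.00) ∩ circle(D,8.00): a=6.9498, h=5.7184
  candidates: C₊=(6.0277,5.3228) cross=71.734; C₋=(6.8092,-6.0874) cross=-71.734
  mode - wants cross < 0 → take C=(6.8092,-6.0874) (cross=-71.734)
ex = (C−B)/|BC| = (0.8138,-0.5811); ey = (0.5811,0.8138)
P = B + 1.10·ex + 2.69·ey = (1.9434,0.6927)

1.94 0.69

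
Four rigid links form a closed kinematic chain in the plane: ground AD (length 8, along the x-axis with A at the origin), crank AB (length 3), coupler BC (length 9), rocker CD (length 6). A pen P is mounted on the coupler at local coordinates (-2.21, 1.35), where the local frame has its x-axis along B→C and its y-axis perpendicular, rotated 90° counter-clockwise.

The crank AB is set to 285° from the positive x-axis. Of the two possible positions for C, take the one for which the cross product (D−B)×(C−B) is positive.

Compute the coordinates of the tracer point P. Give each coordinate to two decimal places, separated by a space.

A=(0,0), D=(8.00,0)
B = A + 3.00·(cos285°, sin285°) = (0.7765, -2.8978)
|BD| = 7.7831
circle(B,9.00) ∩ circle(D,6.00): a=6.7824, h=5.9160
  candidates: C₊=(4.8687,5.1181) cross=46.045; C₋=(9.2739,-5.8632) cross=-46.045
  mode + wants cross > 0 → take C=(4.8687,5.1181) (cross=46.045)
ex = (C−B)/|BC| = (0.4547,0.8907); ey = (-0.8907,0.4547)
P = B + -2.21·ex + 1.35·ey = (-1.4308,-4.2523)

-1.43 -4.25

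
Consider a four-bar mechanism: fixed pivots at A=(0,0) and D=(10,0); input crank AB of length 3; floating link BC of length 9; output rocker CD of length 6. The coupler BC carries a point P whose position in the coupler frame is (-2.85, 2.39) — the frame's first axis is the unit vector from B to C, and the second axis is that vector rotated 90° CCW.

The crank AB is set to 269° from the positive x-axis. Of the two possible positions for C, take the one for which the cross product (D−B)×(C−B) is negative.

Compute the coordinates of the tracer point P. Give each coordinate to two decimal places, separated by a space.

-2.01 0.16

A=(0,0), D=(10.00,0)
B = A + 3.00·(cos269°, sin269°) = (-0.0524, -2.9995)
|BD| = 10.4903
circle(B,9.00) ∩ circle(D,6.00): a=7.3900, h=5.1369
  candidates: C₊=(5.5603,4.0360) cross=53.888; C₋=(8.4979,-5.8089) cross=-53.888
  mode - wants cross < 0 → take C=(8.4979,-5.8089) (cross=-53.888)
ex = (C−B)/|BC| = (0.9500,-0.3122); ey = (0.3122,0.9500)
P = B + -2.85·ex + 2.39·ey = (-2.0139,0.1607)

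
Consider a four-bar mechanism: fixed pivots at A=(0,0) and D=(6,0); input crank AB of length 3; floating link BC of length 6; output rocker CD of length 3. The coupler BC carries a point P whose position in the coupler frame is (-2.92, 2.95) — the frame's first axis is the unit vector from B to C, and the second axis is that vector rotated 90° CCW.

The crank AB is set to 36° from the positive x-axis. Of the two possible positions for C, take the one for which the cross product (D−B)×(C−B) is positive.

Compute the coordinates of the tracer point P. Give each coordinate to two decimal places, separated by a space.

-0.49 4.71

A=(0,0), D=(6.00,0)
B = A + 3.00·(cos36°, sin36°) = (2.4271, 1.7634)
|BD| = 3.9844
circle(B,6.00) ∩ circle(D,3.00): a=5.3804, h=2.6554
  candidates: C₊=(8.4271,1.7634) cross=10.580; C₋=(6.0767,-2.9990) cross=-10.580
  mode + wants cross > 0 → take C=(8.4271,1.7634) (cross=10.580)
ex = (C−B)/|BC| = (1.0000,0.0000); ey = (-0.0000,1.0000)
P = B + -2.92·ex + 2.95·ey = (-0.4929,4.7134)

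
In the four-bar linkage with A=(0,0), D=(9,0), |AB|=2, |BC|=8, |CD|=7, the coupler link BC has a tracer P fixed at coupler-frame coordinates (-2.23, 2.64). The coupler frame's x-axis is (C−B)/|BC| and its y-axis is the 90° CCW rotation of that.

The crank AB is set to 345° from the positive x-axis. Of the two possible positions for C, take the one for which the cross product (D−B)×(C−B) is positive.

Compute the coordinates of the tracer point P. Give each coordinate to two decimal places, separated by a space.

-1.48 -1.07

A=(0,0), D=(9.00,0)
B = A + 2.00·(cos345°, sin345°) = (1.9319, -0.5176)
|BD| = 7.0871
circle(B,8.00) ∩ circle(D,7.00): a=4.6018, h=6.5440
  candidates: C₊=(6.0434,6.3450) cross=46.378; C₋=(6.9993,-6.7080) cross=-46.378
  mode + wants cross > 0 → take C=(6.0434,6.3450) (cross=46.378)
ex = (C−B)/|BC| = (0.5139,0.8578); ey = (-0.8578,0.5139)
P = B + -2.23·ex + 2.64·ey = (-1.4789,-1.0738)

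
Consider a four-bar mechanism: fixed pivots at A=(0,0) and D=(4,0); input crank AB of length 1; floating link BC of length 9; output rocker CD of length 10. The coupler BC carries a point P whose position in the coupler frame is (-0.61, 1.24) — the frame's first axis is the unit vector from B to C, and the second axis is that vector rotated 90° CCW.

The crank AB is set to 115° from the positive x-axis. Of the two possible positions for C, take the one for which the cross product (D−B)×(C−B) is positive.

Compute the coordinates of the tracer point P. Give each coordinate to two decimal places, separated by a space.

A=(0,0), D=(4.00,0)
B = A + 1.00·(cos115°, sin115°) = (-0.4226, 0.9063)
|BD| = 4.5145
circle(B,9.00) ∩ circle(D,10.00): a=0.1529, h=8.9987
  candidates: C₊=(1.5337,9.6911) cross=40.625; C₋=(-2.0793,-7.9399) cross=-40.625
  mode + wants cross > 0 → take C=(1.5337,9.6911) (cross=40.625)
ex = (C−B)/|BC| = (0.2174,0.9761); ey = (-0.9761,0.2174)
P = B + -0.61·ex + 1.24·ey = (-1.7656,0.5804)

-1.77 0.58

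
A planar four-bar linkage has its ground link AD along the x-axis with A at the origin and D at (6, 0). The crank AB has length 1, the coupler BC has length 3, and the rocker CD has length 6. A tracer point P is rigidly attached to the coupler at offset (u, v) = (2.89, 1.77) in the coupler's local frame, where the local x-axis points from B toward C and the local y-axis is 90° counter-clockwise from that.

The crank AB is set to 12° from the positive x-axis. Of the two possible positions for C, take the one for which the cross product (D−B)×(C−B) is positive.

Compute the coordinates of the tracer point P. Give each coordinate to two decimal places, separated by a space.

-0.84 3.07

A=(0,0), D=(6.00,0)
B = A + 1.00·(cos12°, sin12°) = (0.9781, 0.2079)
|BD| = 5.0262
circle(B,3.00) ∩ circle(D,6.00): a=-0.1729, h=2.9950
  candidates: C₊=(0.9293,3.2075) cross=15.053; C₋=(0.6815,-2.7774) cross=-15.053
  mode + wants cross > 0 → take C=(0.9293,3.2075) (cross=15.053)
ex = (C−B)/|BC| = (-0.0163,0.9999); ey = (-0.9999,-0.0163)
P = B + 2.89·ex + 1.77·ey = (-0.8387,3.0687)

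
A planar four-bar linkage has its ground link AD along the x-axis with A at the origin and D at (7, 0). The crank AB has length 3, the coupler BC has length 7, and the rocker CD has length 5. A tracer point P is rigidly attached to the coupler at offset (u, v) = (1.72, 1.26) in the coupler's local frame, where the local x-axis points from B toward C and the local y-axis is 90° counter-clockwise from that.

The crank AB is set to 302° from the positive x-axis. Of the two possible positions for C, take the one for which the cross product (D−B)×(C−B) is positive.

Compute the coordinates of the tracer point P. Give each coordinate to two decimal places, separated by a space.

1.01 -0.49

A=(0,0), D=(7.00,0)
B = A + 3.00·(cos302°, sin302°) = (1.5898, -2.5441)
|BD| = 5.9786
circle(B,7.00) ∩ circle(D,5.00): a=4.9965, h=4.9026
  candidates: C₊=(4.0250,4.0186) cross=29.311; C₋=(8.1975,-4.8545) cross=-29.311
  mode + wants cross > 0 → take C=(4.0250,4.0186) (cross=29.311)
ex = (C−B)/|BC| = (0.3479,0.9375); ey = (-0.9375,0.3479)
P = B + 1.72·ex + 1.26·ey = (1.0068,-0.4932)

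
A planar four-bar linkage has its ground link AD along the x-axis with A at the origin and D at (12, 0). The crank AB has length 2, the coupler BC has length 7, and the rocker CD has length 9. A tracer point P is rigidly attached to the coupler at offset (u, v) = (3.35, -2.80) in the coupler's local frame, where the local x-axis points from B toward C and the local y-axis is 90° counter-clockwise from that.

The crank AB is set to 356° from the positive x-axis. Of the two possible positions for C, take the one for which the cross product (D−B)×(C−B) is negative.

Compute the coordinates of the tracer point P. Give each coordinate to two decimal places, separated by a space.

1.24 -4.44

A=(0,0), D=(12.00,0)
B = A + 2.00·(cos356°, sin356°) = (1.9951, -0.1395)
|BD| = 10.0058
circle(B,7.00) ∩ circle(D,9.00): a=3.4039, h=6.1167
  candidates: C₊=(5.3134,6.0240) cross=61.203; C₋=(5.4839,-6.2081) cross=-61.203
  mode - wants cross < 0 → take C=(5.4839,-6.2081) (cross=-61.203)
ex = (C−B)/|BC| = (0.4984,-0.8669); ey = (0.8669,0.4984)
P = B + 3.35·ex + -2.80·ey = (1.2373,-4.4393)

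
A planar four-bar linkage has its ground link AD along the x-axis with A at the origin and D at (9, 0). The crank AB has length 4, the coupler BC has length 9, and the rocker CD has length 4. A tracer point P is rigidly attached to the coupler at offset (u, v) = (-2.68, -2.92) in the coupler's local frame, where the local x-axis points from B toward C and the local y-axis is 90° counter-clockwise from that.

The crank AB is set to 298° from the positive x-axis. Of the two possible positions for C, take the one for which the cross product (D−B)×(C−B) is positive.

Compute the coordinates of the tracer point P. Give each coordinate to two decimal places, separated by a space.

A=(0,0), D=(9.00,0)
B = A + 4.00·(cos298°, sin298°) = (1.8779, -3.5318)
|BD| = 7.9497
circle(B,9.00) ∩ circle(D,4.00): a=8.0631, h=3.9984
  candidates: C₊=(7.3252,3.6325) cross=31.786; C₋=(10.8779,-3.5318) cross=-31.786
  mode + wants cross > 0 → take C=(7.3252,3.6325) (cross=31.786)
ex = (C−B)/|BC| = (0.6053,0.7960); ey = (-0.7960,0.6053)
P = B + -2.68·ex + -2.92·ey = (2.5802,-7.4325)

2.58 -7.43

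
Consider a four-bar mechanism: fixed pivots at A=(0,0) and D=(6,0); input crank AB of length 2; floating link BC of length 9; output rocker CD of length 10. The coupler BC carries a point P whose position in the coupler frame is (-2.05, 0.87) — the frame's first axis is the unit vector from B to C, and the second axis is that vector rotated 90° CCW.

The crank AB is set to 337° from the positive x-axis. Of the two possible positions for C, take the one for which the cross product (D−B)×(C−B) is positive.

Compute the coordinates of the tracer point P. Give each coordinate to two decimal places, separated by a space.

A=(0,0), D=(6.00,0)
B = A + 2.00·(cos337°, sin337°) = (1.8410, -0.7815)
|BD| = 4.2318
circle(B,9.00) ∩ circle(D,10.00): a=-0.1290, h=8.9991
  candidates: C₊=(0.0524,8.0390) cross=38.082; C₋=(3.3760,-9.6496) cross=-38.082
  mode + wants cross > 0 → take C=(0.0524,8.0390) (cross=38.082)
ex = (C−B)/|BC| = (-0.1987,0.9801); ey = (-0.9801,-0.1987)
P = B + -2.05·ex + 0.87·ey = (1.3958,-2.9635)

1.40 -2.96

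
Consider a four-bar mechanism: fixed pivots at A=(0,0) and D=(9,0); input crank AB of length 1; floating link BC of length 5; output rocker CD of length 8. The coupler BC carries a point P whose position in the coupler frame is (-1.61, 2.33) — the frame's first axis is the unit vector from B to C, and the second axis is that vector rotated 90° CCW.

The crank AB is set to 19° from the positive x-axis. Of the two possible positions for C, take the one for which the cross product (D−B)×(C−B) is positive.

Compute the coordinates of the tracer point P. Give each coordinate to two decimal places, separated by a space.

-1.81 -0.34

A=(0,0), D=(9.00,0)
B = A + 1.00·(cos19°, sin19°) = (0.9455, 0.3256)
|BD| = 8.0611
circle(B,5.00) ∩ circle(D,8.00): a=1.6115, h=4.7332
  candidates: C₊=(2.7469,4.9898) cross=38.155; C₋=(2.3645,-4.4688) cross=-38.155
  mode + wants cross > 0 → take C=(2.7469,4.9898) (cross=38.155)
ex = (C−B)/|BC| = (0.3603,0.9328); ey = (-0.9328,0.3603)
P = B + -1.61·ex + 2.33·ey = (-1.8081,-0.3369)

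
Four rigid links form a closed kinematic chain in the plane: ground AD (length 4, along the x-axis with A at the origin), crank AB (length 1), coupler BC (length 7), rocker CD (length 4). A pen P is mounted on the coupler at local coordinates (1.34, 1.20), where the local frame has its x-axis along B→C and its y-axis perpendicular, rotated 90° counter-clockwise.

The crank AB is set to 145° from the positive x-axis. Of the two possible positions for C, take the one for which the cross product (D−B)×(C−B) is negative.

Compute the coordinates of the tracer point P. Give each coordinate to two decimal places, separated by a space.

0.98 0.62

A=(0,0), D=(4.00,0)
B = A + 1.00·(cos145°, sin145°) = (-0.8192, 0.5736)
|BD| = 4.8532
circle(B,7.00) ∩ circle(D,4.00): a=5.8264, h=3.8798
  candidates: C₊=(5.4250,3.7376) cross=18.829; C₋=(4.5079,-3.9676) cross=-18.829
  mode - wants cross < 0 → take C=(4.5079,-3.9676) (cross=-18.829)
ex = (C−B)/|BC| = (0.7610,-0.6487); ey = (0.6487,0.7610)
P = B + 1.34·ex + 1.20·ey = (0.9791,0.6175)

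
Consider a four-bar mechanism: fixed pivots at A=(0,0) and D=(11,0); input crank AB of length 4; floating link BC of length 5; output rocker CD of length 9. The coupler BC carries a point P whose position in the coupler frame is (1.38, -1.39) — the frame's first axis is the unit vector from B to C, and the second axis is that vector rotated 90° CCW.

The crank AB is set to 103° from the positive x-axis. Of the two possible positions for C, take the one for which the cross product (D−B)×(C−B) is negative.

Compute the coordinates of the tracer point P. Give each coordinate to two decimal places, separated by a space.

A=(0,0), D=(11.00,0)
B = A + 4.00·(cos103°, sin103°) = (-0.8998, 3.8975)
|BD| = 12.5218
circle(B,5.00) ∩ circle(D,9.00): a=4.0248, h=2.9666
  candidates: C₊=(3.8485,5.4640) cross=37.148; C₋=(2.0017,-0.1745) cross=-37.148
  mode - wants cross < 0 → take C=(2.0017,-0.1745) (cross=-37.148)
ex = (C−B)/|BC| = (0.5803,-0.8144); ey = (0.8144,0.5803)
P = B + 1.38·ex + -1.39·ey = (-1.2310,1.9670)

-1.23 1.97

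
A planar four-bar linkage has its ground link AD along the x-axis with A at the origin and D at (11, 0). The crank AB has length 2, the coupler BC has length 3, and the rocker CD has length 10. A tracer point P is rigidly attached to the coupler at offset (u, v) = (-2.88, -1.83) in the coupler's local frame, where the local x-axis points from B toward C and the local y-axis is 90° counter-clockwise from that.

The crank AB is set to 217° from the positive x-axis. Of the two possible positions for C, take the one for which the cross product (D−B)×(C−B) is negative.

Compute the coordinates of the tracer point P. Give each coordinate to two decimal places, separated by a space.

-4.92 -2.00

A=(0,0), D=(11.00,0)
B = A + 2.00·(cos217°, sin217°) = (-1.5973, -1.2036)
|BD| = 12.6546
circle(B,3.00) ∩ circle(D,10.00): a=2.7318, h=1.2399
  candidates: C₊=(1.0042,0.2904) cross=15.690; C₋=(1.2401,-2.1780) cross=-15.690
  mode - wants cross < 0 → take C=(1.2401,-2.1780) (cross=-15.690)
ex = (C−B)/|BC| = (0.9458,-0.3248); ey = (0.3248,0.9458)
P = B + -2.88·ex + -1.83·ey = (-4.9155,-1.9990)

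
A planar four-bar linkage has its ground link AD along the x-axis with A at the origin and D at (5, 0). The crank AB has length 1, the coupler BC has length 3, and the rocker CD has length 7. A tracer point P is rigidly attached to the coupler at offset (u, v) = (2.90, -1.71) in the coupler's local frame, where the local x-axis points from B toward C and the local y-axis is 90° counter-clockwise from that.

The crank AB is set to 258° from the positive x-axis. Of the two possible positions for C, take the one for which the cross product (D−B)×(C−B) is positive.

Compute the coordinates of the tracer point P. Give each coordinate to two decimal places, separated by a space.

A=(0,0), D=(5.00,0)
B = A + 1.00·(cos258°, sin258°) = (-0.2079, -0.9781)
|BD| = 5.2990
circle(B,3.00) ∩ circle(D,7.00): a=-1.1248, h=2.7811
  candidates: C₊=(-1.8268,1.5476) cross=14.737; C₋=(-0.8000,-3.9191) cross=-14.737
  mode + wants cross > 0 → take C=(-1.8268,1.5476) (cross=14.737)
ex = (C−B)/|BC| = (-0.5396,0.8419); ey = (-0.8419,-0.5396)
P = B + 2.90·ex + -1.71·ey = (-0.3332,2.3861)

-0.33 2.39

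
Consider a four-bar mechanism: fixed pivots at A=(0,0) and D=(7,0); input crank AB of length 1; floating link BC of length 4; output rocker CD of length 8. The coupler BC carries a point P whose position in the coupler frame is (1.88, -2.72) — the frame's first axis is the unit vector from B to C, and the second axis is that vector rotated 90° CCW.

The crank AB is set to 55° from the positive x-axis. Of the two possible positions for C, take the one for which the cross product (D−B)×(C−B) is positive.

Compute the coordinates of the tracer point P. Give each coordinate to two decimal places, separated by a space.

3.31 2.67

A=(0,0), D=(7.00,0)
B = A + 1.00·(cos55°, sin55°) = (0.5736, 0.8192)
|BD| = 6.4784
circle(B,4.00) ∩ circle(D,8.00): a=-0.4654, h=3.9728
  candidates: C₊=(0.6143,4.8189) cross=25.738; C₋=(-0.3904,-3.0629) cross=-25.738
  mode + wants cross > 0 → take C=(0.6143,4.8189) (cross=25.738)
ex = (C−B)/|BC| = (0.0102,0.9999); ey = (-0.9999,0.0102)
P = B + 1.88·ex + -2.72·ey = (3.3126,2.6714)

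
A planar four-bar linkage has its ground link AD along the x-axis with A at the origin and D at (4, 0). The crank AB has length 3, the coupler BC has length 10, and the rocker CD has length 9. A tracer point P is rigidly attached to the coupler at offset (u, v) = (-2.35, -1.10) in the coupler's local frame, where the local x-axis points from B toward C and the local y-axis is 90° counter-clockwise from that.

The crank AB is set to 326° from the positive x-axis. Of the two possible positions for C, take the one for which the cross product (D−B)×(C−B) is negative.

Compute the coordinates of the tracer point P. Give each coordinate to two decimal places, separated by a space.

A=(0,0), D=(4.00,0)
B = A + 3.00·(cos326°, sin326°) = (2.4871, -1.6776)
|BD| = 2.2590
circle(B,10.00) ∩ circle(D,9.00): a=5.3349, h=8.4581
  candidates: C₊=(-0.2212,7.9487) cross=19.107; C₋=(12.3411,-3.3803) cross=-19.107
  mode - wants cross < 0 → take C=(12.3411,-3.3803) (cross=-19.107)
ex = (C−B)/|BC| = (0.9854,-0.1703); ey = (0.1703,0.9854)
P = B + -2.35·ex + -1.10·ey = (-0.0159,-2.3614)

-0.02 -2.36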